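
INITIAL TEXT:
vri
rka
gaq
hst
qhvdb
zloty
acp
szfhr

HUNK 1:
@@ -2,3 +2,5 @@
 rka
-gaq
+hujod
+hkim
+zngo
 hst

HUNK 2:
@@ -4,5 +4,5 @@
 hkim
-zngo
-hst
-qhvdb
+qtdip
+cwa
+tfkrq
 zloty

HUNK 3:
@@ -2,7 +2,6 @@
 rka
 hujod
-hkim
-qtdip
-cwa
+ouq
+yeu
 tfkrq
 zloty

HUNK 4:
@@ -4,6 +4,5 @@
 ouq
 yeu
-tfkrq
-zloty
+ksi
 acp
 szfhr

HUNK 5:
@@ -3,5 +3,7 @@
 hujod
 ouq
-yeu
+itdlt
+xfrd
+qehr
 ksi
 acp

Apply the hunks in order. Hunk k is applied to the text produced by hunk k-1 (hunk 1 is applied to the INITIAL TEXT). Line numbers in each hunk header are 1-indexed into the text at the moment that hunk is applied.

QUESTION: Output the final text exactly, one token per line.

Answer: vri
rka
hujod
ouq
itdlt
xfrd
qehr
ksi
acp
szfhr

Derivation:
Hunk 1: at line 2 remove [gaq] add [hujod,hkim,zngo] -> 10 lines: vri rka hujod hkim zngo hst qhvdb zloty acp szfhr
Hunk 2: at line 4 remove [zngo,hst,qhvdb] add [qtdip,cwa,tfkrq] -> 10 lines: vri rka hujod hkim qtdip cwa tfkrq zloty acp szfhr
Hunk 3: at line 2 remove [hkim,qtdip,cwa] add [ouq,yeu] -> 9 lines: vri rka hujod ouq yeu tfkrq zloty acp szfhr
Hunk 4: at line 4 remove [tfkrq,zloty] add [ksi] -> 8 lines: vri rka hujod ouq yeu ksi acp szfhr
Hunk 5: at line 3 remove [yeu] add [itdlt,xfrd,qehr] -> 10 lines: vri rka hujod ouq itdlt xfrd qehr ksi acp szfhr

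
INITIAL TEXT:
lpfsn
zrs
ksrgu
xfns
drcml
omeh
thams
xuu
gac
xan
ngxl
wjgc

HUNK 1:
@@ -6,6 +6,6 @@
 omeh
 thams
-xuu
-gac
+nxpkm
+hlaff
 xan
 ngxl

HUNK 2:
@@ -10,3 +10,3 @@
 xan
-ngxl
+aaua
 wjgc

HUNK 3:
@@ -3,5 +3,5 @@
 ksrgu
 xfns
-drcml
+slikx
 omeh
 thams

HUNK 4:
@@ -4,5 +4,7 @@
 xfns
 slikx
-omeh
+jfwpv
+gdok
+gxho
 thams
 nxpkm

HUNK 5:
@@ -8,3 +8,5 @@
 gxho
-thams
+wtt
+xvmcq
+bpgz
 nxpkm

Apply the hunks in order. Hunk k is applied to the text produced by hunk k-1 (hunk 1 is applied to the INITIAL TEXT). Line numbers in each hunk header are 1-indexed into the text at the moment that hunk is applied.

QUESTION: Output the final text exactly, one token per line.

Hunk 1: at line 6 remove [xuu,gac] add [nxpkm,hlaff] -> 12 lines: lpfsn zrs ksrgu xfns drcml omeh thams nxpkm hlaff xan ngxl wjgc
Hunk 2: at line 10 remove [ngxl] add [aaua] -> 12 lines: lpfsn zrs ksrgu xfns drcml omeh thams nxpkm hlaff xan aaua wjgc
Hunk 3: at line 3 remove [drcml] add [slikx] -> 12 lines: lpfsn zrs ksrgu xfns slikx omeh thams nxpkm hlaff xan aaua wjgc
Hunk 4: at line 4 remove [omeh] add [jfwpv,gdok,gxho] -> 14 lines: lpfsn zrs ksrgu xfns slikx jfwpv gdok gxho thams nxpkm hlaff xan aaua wjgc
Hunk 5: at line 8 remove [thams] add [wtt,xvmcq,bpgz] -> 16 lines: lpfsn zrs ksrgu xfns slikx jfwpv gdok gxho wtt xvmcq bpgz nxpkm hlaff xan aaua wjgc

Answer: lpfsn
zrs
ksrgu
xfns
slikx
jfwpv
gdok
gxho
wtt
xvmcq
bpgz
nxpkm
hlaff
xan
aaua
wjgc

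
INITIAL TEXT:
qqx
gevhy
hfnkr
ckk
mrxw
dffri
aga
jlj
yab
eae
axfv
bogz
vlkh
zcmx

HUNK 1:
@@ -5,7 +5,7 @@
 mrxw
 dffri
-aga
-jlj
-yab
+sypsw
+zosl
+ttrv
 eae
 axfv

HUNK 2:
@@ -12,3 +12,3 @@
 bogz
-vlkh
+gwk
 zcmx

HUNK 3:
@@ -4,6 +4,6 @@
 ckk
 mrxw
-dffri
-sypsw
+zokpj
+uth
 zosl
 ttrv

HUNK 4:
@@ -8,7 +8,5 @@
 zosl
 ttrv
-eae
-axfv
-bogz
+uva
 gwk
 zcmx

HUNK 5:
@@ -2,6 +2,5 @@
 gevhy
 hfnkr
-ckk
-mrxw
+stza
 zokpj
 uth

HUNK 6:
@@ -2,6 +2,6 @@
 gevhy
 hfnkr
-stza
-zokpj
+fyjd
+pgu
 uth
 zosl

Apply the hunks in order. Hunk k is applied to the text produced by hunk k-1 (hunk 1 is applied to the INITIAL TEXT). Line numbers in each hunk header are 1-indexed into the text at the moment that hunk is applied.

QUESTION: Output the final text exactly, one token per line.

Hunk 1: at line 5 remove [aga,jlj,yab] add [sypsw,zosl,ttrv] -> 14 lines: qqx gevhy hfnkr ckk mrxw dffri sypsw zosl ttrv eae axfv bogz vlkh zcmx
Hunk 2: at line 12 remove [vlkh] add [gwk] -> 14 lines: qqx gevhy hfnkr ckk mrxw dffri sypsw zosl ttrv eae axfv bogz gwk zcmx
Hunk 3: at line 4 remove [dffri,sypsw] add [zokpj,uth] -> 14 lines: qqx gevhy hfnkr ckk mrxw zokpj uth zosl ttrv eae axfv bogz gwk zcmx
Hunk 4: at line 8 remove [eae,axfv,bogz] add [uva] -> 12 lines: qqx gevhy hfnkr ckk mrxw zokpj uth zosl ttrv uva gwk zcmx
Hunk 5: at line 2 remove [ckk,mrxw] add [stza] -> 11 lines: qqx gevhy hfnkr stza zokpj uth zosl ttrv uva gwk zcmx
Hunk 6: at line 2 remove [stza,zokpj] add [fyjd,pgu] -> 11 lines: qqx gevhy hfnkr fyjd pgu uth zosl ttrv uva gwk zcmx

Answer: qqx
gevhy
hfnkr
fyjd
pgu
uth
zosl
ttrv
uva
gwk
zcmx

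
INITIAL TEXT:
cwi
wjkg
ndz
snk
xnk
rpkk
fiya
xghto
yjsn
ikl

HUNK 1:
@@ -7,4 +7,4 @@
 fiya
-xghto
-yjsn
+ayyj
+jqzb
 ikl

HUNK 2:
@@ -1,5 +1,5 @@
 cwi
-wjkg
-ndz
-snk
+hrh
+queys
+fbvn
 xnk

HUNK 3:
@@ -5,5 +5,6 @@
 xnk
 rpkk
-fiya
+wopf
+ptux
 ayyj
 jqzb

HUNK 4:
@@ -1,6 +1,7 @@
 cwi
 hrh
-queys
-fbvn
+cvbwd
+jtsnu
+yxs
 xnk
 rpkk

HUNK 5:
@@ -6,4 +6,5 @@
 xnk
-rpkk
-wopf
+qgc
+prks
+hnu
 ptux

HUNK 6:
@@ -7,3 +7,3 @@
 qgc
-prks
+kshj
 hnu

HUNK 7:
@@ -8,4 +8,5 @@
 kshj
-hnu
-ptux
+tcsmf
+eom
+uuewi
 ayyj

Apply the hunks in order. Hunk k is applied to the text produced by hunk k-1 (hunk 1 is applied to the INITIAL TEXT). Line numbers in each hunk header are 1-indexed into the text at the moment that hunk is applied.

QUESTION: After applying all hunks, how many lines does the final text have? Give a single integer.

Hunk 1: at line 7 remove [xghto,yjsn] add [ayyj,jqzb] -> 10 lines: cwi wjkg ndz snk xnk rpkk fiya ayyj jqzb ikl
Hunk 2: at line 1 remove [wjkg,ndz,snk] add [hrh,queys,fbvn] -> 10 lines: cwi hrh queys fbvn xnk rpkk fiya ayyj jqzb ikl
Hunk 3: at line 5 remove [fiya] add [wopf,ptux] -> 11 lines: cwi hrh queys fbvn xnk rpkk wopf ptux ayyj jqzb ikl
Hunk 4: at line 1 remove [queys,fbvn] add [cvbwd,jtsnu,yxs] -> 12 lines: cwi hrh cvbwd jtsnu yxs xnk rpkk wopf ptux ayyj jqzb ikl
Hunk 5: at line 6 remove [rpkk,wopf] add [qgc,prks,hnu] -> 13 lines: cwi hrh cvbwd jtsnu yxs xnk qgc prks hnu ptux ayyj jqzb ikl
Hunk 6: at line 7 remove [prks] add [kshj] -> 13 lines: cwi hrh cvbwd jtsnu yxs xnk qgc kshj hnu ptux ayyj jqzb ikl
Hunk 7: at line 8 remove [hnu,ptux] add [tcsmf,eom,uuewi] -> 14 lines: cwi hrh cvbwd jtsnu yxs xnk qgc kshj tcsmf eom uuewi ayyj jqzb ikl
Final line count: 14

Answer: 14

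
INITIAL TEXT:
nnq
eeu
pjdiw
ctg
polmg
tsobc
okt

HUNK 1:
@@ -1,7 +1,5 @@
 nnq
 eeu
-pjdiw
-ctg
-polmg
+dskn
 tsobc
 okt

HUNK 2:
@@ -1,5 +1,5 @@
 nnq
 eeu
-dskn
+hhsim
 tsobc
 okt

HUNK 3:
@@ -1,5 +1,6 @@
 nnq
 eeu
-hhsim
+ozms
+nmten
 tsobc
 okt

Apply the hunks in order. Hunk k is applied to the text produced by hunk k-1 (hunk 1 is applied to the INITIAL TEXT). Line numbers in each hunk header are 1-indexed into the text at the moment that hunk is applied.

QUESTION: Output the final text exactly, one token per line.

Hunk 1: at line 1 remove [pjdiw,ctg,polmg] add [dskn] -> 5 lines: nnq eeu dskn tsobc okt
Hunk 2: at line 1 remove [dskn] add [hhsim] -> 5 lines: nnq eeu hhsim tsobc okt
Hunk 3: at line 1 remove [hhsim] add [ozms,nmten] -> 6 lines: nnq eeu ozms nmten tsobc okt

Answer: nnq
eeu
ozms
nmten
tsobc
okt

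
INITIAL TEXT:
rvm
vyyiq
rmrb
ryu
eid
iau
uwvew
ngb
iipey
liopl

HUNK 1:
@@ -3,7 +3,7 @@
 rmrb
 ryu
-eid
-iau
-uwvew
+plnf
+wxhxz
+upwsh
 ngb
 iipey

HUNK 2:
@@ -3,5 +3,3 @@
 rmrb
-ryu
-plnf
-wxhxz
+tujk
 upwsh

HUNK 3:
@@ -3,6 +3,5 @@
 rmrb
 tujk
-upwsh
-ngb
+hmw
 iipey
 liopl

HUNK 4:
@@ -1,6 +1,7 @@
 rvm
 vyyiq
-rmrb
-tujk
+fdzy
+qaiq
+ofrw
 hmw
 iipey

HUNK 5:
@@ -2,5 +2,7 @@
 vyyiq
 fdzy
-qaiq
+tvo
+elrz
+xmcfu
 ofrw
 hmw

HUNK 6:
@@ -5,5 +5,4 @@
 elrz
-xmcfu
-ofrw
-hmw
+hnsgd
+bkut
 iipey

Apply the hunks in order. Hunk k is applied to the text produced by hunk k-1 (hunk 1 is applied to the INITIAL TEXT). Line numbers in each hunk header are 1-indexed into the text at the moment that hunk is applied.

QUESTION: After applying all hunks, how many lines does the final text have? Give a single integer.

Hunk 1: at line 3 remove [eid,iau,uwvew] add [plnf,wxhxz,upwsh] -> 10 lines: rvm vyyiq rmrb ryu plnf wxhxz upwsh ngb iipey liopl
Hunk 2: at line 3 remove [ryu,plnf,wxhxz] add [tujk] -> 8 lines: rvm vyyiq rmrb tujk upwsh ngb iipey liopl
Hunk 3: at line 3 remove [upwsh,ngb] add [hmw] -> 7 lines: rvm vyyiq rmrb tujk hmw iipey liopl
Hunk 4: at line 1 remove [rmrb,tujk] add [fdzy,qaiq,ofrw] -> 8 lines: rvm vyyiq fdzy qaiq ofrw hmw iipey liopl
Hunk 5: at line 2 remove [qaiq] add [tvo,elrz,xmcfu] -> 10 lines: rvm vyyiq fdzy tvo elrz xmcfu ofrw hmw iipey liopl
Hunk 6: at line 5 remove [xmcfu,ofrw,hmw] add [hnsgd,bkut] -> 9 lines: rvm vyyiq fdzy tvo elrz hnsgd bkut iipey liopl
Final line count: 9

Answer: 9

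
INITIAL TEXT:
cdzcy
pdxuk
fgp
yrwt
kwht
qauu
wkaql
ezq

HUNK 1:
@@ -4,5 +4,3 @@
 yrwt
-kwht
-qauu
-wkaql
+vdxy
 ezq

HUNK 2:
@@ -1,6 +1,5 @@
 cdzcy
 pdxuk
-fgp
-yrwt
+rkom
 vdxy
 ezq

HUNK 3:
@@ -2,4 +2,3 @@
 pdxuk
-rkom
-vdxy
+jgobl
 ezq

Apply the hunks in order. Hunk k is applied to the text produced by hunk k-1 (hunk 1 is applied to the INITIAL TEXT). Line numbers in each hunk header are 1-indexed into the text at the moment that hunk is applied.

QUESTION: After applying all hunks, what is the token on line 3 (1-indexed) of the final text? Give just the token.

Hunk 1: at line 4 remove [kwht,qauu,wkaql] add [vdxy] -> 6 lines: cdzcy pdxuk fgp yrwt vdxy ezq
Hunk 2: at line 1 remove [fgp,yrwt] add [rkom] -> 5 lines: cdzcy pdxuk rkom vdxy ezq
Hunk 3: at line 2 remove [rkom,vdxy] add [jgobl] -> 4 lines: cdzcy pdxuk jgobl ezq
Final line 3: jgobl

Answer: jgobl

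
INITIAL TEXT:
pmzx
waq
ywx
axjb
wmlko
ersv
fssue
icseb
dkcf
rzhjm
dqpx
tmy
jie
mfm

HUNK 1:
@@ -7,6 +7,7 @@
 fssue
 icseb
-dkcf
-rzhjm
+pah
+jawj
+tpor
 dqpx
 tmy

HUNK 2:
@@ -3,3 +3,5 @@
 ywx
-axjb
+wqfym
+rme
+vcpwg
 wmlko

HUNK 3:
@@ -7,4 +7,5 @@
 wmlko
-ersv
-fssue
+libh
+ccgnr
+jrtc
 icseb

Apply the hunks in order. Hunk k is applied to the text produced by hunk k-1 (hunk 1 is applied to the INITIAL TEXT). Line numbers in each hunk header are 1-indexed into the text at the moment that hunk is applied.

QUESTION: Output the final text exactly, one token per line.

Answer: pmzx
waq
ywx
wqfym
rme
vcpwg
wmlko
libh
ccgnr
jrtc
icseb
pah
jawj
tpor
dqpx
tmy
jie
mfm

Derivation:
Hunk 1: at line 7 remove [dkcf,rzhjm] add [pah,jawj,tpor] -> 15 lines: pmzx waq ywx axjb wmlko ersv fssue icseb pah jawj tpor dqpx tmy jie mfm
Hunk 2: at line 3 remove [axjb] add [wqfym,rme,vcpwg] -> 17 lines: pmzx waq ywx wqfym rme vcpwg wmlko ersv fssue icseb pah jawj tpor dqpx tmy jie mfm
Hunk 3: at line 7 remove [ersv,fssue] add [libh,ccgnr,jrtc] -> 18 lines: pmzx waq ywx wqfym rme vcpwg wmlko libh ccgnr jrtc icseb pah jawj tpor dqpx tmy jie mfm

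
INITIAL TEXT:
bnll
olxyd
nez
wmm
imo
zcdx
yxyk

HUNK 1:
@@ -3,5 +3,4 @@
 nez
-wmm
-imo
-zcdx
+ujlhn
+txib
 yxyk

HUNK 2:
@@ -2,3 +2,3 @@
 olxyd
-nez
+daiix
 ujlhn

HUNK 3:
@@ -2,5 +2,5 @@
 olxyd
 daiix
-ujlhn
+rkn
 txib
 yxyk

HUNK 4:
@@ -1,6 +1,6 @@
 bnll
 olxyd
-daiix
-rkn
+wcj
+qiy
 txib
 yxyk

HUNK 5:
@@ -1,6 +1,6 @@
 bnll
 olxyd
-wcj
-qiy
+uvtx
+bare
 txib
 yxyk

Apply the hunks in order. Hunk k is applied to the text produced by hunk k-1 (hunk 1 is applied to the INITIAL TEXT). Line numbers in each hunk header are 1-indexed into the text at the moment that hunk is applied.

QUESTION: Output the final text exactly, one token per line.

Hunk 1: at line 3 remove [wmm,imo,zcdx] add [ujlhn,txib] -> 6 lines: bnll olxyd nez ujlhn txib yxyk
Hunk 2: at line 2 remove [nez] add [daiix] -> 6 lines: bnll olxyd daiix ujlhn txib yxyk
Hunk 3: at line 2 remove [ujlhn] add [rkn] -> 6 lines: bnll olxyd daiix rkn txib yxyk
Hunk 4: at line 1 remove [daiix,rkn] add [wcj,qiy] -> 6 lines: bnll olxyd wcj qiy txib yxyk
Hunk 5: at line 1 remove [wcj,qiy] add [uvtx,bare] -> 6 lines: bnll olxyd uvtx bare txib yxyk

Answer: bnll
olxyd
uvtx
bare
txib
yxyk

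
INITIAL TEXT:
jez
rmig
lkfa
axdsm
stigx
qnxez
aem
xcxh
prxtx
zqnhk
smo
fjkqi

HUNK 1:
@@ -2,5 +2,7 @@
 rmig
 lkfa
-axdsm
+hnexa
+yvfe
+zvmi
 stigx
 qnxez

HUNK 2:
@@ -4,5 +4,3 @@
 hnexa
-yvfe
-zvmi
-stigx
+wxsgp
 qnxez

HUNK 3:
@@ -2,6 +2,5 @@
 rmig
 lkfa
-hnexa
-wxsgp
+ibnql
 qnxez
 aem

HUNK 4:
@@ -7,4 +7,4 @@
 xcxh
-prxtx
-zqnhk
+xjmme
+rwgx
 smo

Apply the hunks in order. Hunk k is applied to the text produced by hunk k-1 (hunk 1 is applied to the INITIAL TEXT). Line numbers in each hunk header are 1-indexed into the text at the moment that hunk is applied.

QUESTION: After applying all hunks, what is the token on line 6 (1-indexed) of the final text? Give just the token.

Hunk 1: at line 2 remove [axdsm] add [hnexa,yvfe,zvmi] -> 14 lines: jez rmig lkfa hnexa yvfe zvmi stigx qnxez aem xcxh prxtx zqnhk smo fjkqi
Hunk 2: at line 4 remove [yvfe,zvmi,stigx] add [wxsgp] -> 12 lines: jez rmig lkfa hnexa wxsgp qnxez aem xcxh prxtx zqnhk smo fjkqi
Hunk 3: at line 2 remove [hnexa,wxsgp] add [ibnql] -> 11 lines: jez rmig lkfa ibnql qnxez aem xcxh prxtx zqnhk smo fjkqi
Hunk 4: at line 7 remove [prxtx,zqnhk] add [xjmme,rwgx] -> 11 lines: jez rmig lkfa ibnql qnxez aem xcxh xjmme rwgx smo fjkqi
Final line 6: aem

Answer: aem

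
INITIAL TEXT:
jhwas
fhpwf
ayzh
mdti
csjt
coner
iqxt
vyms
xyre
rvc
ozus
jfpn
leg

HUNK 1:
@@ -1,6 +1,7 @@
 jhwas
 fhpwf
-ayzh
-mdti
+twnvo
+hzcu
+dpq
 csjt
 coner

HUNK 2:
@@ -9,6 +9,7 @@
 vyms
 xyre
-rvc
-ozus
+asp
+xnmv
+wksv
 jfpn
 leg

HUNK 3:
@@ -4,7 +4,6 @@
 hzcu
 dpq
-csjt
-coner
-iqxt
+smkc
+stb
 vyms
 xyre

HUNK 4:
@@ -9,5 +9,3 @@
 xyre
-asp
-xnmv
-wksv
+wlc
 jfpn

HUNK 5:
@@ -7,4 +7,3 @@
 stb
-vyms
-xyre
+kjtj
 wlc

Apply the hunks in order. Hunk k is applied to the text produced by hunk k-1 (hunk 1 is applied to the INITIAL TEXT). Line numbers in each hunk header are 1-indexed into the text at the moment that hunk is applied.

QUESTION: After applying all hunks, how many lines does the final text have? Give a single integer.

Answer: 11

Derivation:
Hunk 1: at line 1 remove [ayzh,mdti] add [twnvo,hzcu,dpq] -> 14 lines: jhwas fhpwf twnvo hzcu dpq csjt coner iqxt vyms xyre rvc ozus jfpn leg
Hunk 2: at line 9 remove [rvc,ozus] add [asp,xnmv,wksv] -> 15 lines: jhwas fhpwf twnvo hzcu dpq csjt coner iqxt vyms xyre asp xnmv wksv jfpn leg
Hunk 3: at line 4 remove [csjt,coner,iqxt] add [smkc,stb] -> 14 lines: jhwas fhpwf twnvo hzcu dpq smkc stb vyms xyre asp xnmv wksv jfpn leg
Hunk 4: at line 9 remove [asp,xnmv,wksv] add [wlc] -> 12 lines: jhwas fhpwf twnvo hzcu dpq smkc stb vyms xyre wlc jfpn leg
Hunk 5: at line 7 remove [vyms,xyre] add [kjtj] -> 11 lines: jhwas fhpwf twnvo hzcu dpq smkc stb kjtj wlc jfpn leg
Final line count: 11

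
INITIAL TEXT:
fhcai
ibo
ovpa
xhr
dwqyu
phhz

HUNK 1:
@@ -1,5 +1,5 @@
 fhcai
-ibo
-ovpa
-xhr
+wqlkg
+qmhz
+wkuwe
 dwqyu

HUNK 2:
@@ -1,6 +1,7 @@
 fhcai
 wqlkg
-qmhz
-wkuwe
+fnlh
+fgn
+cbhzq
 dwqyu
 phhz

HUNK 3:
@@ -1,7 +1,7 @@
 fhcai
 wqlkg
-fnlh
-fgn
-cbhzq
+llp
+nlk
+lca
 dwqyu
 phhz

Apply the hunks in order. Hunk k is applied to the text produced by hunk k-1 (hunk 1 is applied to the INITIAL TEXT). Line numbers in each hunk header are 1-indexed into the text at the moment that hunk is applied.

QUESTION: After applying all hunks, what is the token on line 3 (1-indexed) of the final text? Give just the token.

Hunk 1: at line 1 remove [ibo,ovpa,xhr] add [wqlkg,qmhz,wkuwe] -> 6 lines: fhcai wqlkg qmhz wkuwe dwqyu phhz
Hunk 2: at line 1 remove [qmhz,wkuwe] add [fnlh,fgn,cbhzq] -> 7 lines: fhcai wqlkg fnlh fgn cbhzq dwqyu phhz
Hunk 3: at line 1 remove [fnlh,fgn,cbhzq] add [llp,nlk,lca] -> 7 lines: fhcai wqlkg llp nlk lca dwqyu phhz
Final line 3: llp

Answer: llp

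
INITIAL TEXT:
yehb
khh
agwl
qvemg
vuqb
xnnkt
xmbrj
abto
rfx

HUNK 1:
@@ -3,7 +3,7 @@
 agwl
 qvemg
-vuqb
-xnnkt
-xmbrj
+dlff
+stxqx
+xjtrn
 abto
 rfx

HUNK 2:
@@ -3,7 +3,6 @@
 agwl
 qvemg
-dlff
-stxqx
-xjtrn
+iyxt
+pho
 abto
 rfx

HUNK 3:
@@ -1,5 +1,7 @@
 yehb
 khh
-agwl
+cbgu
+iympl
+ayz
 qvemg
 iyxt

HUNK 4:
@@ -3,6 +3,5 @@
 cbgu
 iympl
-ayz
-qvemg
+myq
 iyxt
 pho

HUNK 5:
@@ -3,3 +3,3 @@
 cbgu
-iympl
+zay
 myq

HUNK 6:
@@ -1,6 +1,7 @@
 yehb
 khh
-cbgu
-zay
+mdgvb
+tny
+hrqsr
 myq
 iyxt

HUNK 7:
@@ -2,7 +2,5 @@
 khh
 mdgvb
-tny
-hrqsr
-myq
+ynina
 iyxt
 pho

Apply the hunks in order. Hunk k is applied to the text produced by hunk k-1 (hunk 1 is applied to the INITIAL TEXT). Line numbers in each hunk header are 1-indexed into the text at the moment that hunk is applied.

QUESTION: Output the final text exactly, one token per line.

Hunk 1: at line 3 remove [vuqb,xnnkt,xmbrj] add [dlff,stxqx,xjtrn] -> 9 lines: yehb khh agwl qvemg dlff stxqx xjtrn abto rfx
Hunk 2: at line 3 remove [dlff,stxqx,xjtrn] add [iyxt,pho] -> 8 lines: yehb khh agwl qvemg iyxt pho abto rfx
Hunk 3: at line 1 remove [agwl] add [cbgu,iympl,ayz] -> 10 lines: yehb khh cbgu iympl ayz qvemg iyxt pho abto rfx
Hunk 4: at line 3 remove [ayz,qvemg] add [myq] -> 9 lines: yehb khh cbgu iympl myq iyxt pho abto rfx
Hunk 5: at line 3 remove [iympl] add [zay] -> 9 lines: yehb khh cbgu zay myq iyxt pho abto rfx
Hunk 6: at line 1 remove [cbgu,zay] add [mdgvb,tny,hrqsr] -> 10 lines: yehb khh mdgvb tny hrqsr myq iyxt pho abto rfx
Hunk 7: at line 2 remove [tny,hrqsr,myq] add [ynina] -> 8 lines: yehb khh mdgvb ynina iyxt pho abto rfx

Answer: yehb
khh
mdgvb
ynina
iyxt
pho
abto
rfx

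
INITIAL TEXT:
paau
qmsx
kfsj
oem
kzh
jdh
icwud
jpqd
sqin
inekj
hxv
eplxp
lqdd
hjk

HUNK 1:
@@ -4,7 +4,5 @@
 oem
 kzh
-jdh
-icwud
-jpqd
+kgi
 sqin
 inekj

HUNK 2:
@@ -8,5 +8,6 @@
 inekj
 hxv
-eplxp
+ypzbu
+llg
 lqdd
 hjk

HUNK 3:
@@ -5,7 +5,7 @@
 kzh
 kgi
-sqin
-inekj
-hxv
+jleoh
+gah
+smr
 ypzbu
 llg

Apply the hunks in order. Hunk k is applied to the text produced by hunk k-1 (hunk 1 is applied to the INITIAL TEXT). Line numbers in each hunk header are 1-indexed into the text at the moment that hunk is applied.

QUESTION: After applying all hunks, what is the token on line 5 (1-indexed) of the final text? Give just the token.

Answer: kzh

Derivation:
Hunk 1: at line 4 remove [jdh,icwud,jpqd] add [kgi] -> 12 lines: paau qmsx kfsj oem kzh kgi sqin inekj hxv eplxp lqdd hjk
Hunk 2: at line 8 remove [eplxp] add [ypzbu,llg] -> 13 lines: paau qmsx kfsj oem kzh kgi sqin inekj hxv ypzbu llg lqdd hjk
Hunk 3: at line 5 remove [sqin,inekj,hxv] add [jleoh,gah,smr] -> 13 lines: paau qmsx kfsj oem kzh kgi jleoh gah smr ypzbu llg lqdd hjk
Final line 5: kzh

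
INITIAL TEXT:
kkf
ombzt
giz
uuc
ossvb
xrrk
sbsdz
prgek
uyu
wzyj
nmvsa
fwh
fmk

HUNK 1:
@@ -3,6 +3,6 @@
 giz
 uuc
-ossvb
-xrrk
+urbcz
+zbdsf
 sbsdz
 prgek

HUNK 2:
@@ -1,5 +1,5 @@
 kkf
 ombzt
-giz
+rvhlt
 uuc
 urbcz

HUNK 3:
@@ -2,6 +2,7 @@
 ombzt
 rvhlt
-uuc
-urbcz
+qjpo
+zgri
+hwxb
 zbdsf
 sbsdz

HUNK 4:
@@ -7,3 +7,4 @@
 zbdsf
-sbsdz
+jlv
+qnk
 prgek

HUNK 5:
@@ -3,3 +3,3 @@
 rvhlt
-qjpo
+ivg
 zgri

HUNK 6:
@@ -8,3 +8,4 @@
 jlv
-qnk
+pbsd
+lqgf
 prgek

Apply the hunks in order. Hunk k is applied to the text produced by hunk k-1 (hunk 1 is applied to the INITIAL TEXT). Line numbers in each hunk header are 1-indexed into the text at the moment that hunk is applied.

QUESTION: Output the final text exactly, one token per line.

Answer: kkf
ombzt
rvhlt
ivg
zgri
hwxb
zbdsf
jlv
pbsd
lqgf
prgek
uyu
wzyj
nmvsa
fwh
fmk

Derivation:
Hunk 1: at line 3 remove [ossvb,xrrk] add [urbcz,zbdsf] -> 13 lines: kkf ombzt giz uuc urbcz zbdsf sbsdz prgek uyu wzyj nmvsa fwh fmk
Hunk 2: at line 1 remove [giz] add [rvhlt] -> 13 lines: kkf ombzt rvhlt uuc urbcz zbdsf sbsdz prgek uyu wzyj nmvsa fwh fmk
Hunk 3: at line 2 remove [uuc,urbcz] add [qjpo,zgri,hwxb] -> 14 lines: kkf ombzt rvhlt qjpo zgri hwxb zbdsf sbsdz prgek uyu wzyj nmvsa fwh fmk
Hunk 4: at line 7 remove [sbsdz] add [jlv,qnk] -> 15 lines: kkf ombzt rvhlt qjpo zgri hwxb zbdsf jlv qnk prgek uyu wzyj nmvsa fwh fmk
Hunk 5: at line 3 remove [qjpo] add [ivg] -> 15 lines: kkf ombzt rvhlt ivg zgri hwxb zbdsf jlv qnk prgek uyu wzyj nmvsa fwh fmk
Hunk 6: at line 8 remove [qnk] add [pbsd,lqgf] -> 16 lines: kkf ombzt rvhlt ivg zgri hwxb zbdsf jlv pbsd lqgf prgek uyu wzyj nmvsa fwh fmk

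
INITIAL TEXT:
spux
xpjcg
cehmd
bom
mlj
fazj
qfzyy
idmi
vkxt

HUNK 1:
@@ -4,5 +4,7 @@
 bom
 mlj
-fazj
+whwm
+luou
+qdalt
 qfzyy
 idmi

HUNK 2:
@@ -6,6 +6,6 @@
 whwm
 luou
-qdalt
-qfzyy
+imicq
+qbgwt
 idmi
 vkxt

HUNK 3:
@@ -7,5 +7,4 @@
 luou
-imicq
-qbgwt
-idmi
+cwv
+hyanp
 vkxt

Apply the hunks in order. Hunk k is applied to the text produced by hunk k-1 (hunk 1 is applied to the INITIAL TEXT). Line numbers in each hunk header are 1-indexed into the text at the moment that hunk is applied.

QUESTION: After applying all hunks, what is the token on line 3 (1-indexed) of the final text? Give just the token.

Hunk 1: at line 4 remove [fazj] add [whwm,luou,qdalt] -> 11 lines: spux xpjcg cehmd bom mlj whwm luou qdalt qfzyy idmi vkxt
Hunk 2: at line 6 remove [qdalt,qfzyy] add [imicq,qbgwt] -> 11 lines: spux xpjcg cehmd bom mlj whwm luou imicq qbgwt idmi vkxt
Hunk 3: at line 7 remove [imicq,qbgwt,idmi] add [cwv,hyanp] -> 10 lines: spux xpjcg cehmd bom mlj whwm luou cwv hyanp vkxt
Final line 3: cehmd

Answer: cehmd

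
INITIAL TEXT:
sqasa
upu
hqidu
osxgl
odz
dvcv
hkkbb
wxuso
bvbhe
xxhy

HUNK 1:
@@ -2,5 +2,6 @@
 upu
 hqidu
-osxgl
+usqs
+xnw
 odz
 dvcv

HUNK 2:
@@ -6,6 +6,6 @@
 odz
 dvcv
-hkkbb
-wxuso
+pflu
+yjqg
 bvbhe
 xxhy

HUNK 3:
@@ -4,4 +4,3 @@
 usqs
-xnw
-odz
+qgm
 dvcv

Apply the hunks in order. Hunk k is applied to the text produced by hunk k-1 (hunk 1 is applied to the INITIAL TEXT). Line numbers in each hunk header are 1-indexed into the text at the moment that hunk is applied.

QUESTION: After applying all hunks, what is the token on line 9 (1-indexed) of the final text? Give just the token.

Answer: bvbhe

Derivation:
Hunk 1: at line 2 remove [osxgl] add [usqs,xnw] -> 11 lines: sqasa upu hqidu usqs xnw odz dvcv hkkbb wxuso bvbhe xxhy
Hunk 2: at line 6 remove [hkkbb,wxuso] add [pflu,yjqg] -> 11 lines: sqasa upu hqidu usqs xnw odz dvcv pflu yjqg bvbhe xxhy
Hunk 3: at line 4 remove [xnw,odz] add [qgm] -> 10 lines: sqasa upu hqidu usqs qgm dvcv pflu yjqg bvbhe xxhy
Final line 9: bvbhe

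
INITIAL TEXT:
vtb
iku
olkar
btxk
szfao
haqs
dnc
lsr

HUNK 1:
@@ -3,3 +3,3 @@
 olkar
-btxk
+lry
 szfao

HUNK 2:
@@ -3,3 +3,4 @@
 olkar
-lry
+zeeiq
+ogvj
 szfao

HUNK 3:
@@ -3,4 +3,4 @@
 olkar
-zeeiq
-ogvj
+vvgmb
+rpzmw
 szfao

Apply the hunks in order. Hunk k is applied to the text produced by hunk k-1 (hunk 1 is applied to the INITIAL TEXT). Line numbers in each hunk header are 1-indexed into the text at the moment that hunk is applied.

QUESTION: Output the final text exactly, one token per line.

Answer: vtb
iku
olkar
vvgmb
rpzmw
szfao
haqs
dnc
lsr

Derivation:
Hunk 1: at line 3 remove [btxk] add [lry] -> 8 lines: vtb iku olkar lry szfao haqs dnc lsr
Hunk 2: at line 3 remove [lry] add [zeeiq,ogvj] -> 9 lines: vtb iku olkar zeeiq ogvj szfao haqs dnc lsr
Hunk 3: at line 3 remove [zeeiq,ogvj] add [vvgmb,rpzmw] -> 9 lines: vtb iku olkar vvgmb rpzmw szfao haqs dnc lsr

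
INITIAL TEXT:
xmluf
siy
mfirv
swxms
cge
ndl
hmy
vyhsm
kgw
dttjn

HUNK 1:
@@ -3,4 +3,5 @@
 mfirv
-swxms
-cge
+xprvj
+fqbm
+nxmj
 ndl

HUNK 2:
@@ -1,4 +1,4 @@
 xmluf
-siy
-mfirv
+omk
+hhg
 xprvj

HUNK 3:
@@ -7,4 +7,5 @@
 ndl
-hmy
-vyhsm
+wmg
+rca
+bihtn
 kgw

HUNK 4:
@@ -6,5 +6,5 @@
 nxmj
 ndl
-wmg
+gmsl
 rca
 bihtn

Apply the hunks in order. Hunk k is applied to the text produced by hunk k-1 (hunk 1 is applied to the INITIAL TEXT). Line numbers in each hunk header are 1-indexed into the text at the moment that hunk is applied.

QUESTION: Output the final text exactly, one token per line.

Answer: xmluf
omk
hhg
xprvj
fqbm
nxmj
ndl
gmsl
rca
bihtn
kgw
dttjn

Derivation:
Hunk 1: at line 3 remove [swxms,cge] add [xprvj,fqbm,nxmj] -> 11 lines: xmluf siy mfirv xprvj fqbm nxmj ndl hmy vyhsm kgw dttjn
Hunk 2: at line 1 remove [siy,mfirv] add [omk,hhg] -> 11 lines: xmluf omk hhg xprvj fqbm nxmj ndl hmy vyhsm kgw dttjn
Hunk 3: at line 7 remove [hmy,vyhsm] add [wmg,rca,bihtn] -> 12 lines: xmluf omk hhg xprvj fqbm nxmj ndl wmg rca bihtn kgw dttjn
Hunk 4: at line 6 remove [wmg] add [gmsl] -> 12 lines: xmluf omk hhg xprvj fqbm nxmj ndl gmsl rca bihtn kgw dttjn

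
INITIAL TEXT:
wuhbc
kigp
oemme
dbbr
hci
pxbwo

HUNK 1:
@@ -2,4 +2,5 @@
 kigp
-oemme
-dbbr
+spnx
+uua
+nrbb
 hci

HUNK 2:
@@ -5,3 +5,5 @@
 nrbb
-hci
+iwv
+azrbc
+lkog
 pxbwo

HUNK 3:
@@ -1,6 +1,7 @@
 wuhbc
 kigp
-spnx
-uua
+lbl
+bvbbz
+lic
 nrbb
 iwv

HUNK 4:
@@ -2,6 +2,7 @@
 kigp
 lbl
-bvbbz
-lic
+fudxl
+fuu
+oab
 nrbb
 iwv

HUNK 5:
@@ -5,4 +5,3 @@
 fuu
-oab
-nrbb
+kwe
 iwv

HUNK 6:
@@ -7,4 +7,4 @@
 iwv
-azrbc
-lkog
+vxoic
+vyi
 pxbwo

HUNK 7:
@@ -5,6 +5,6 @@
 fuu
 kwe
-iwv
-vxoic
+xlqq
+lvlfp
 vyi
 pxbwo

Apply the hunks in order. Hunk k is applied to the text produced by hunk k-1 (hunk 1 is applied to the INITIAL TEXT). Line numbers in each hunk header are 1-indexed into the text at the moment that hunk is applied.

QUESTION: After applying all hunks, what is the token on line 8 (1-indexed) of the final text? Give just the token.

Hunk 1: at line 2 remove [oemme,dbbr] add [spnx,uua,nrbb] -> 7 lines: wuhbc kigp spnx uua nrbb hci pxbwo
Hunk 2: at line 5 remove [hci] add [iwv,azrbc,lkog] -> 9 lines: wuhbc kigp spnx uua nrbb iwv azrbc lkog pxbwo
Hunk 3: at line 1 remove [spnx,uua] add [lbl,bvbbz,lic] -> 10 lines: wuhbc kigp lbl bvbbz lic nrbb iwv azrbc lkog pxbwo
Hunk 4: at line 2 remove [bvbbz,lic] add [fudxl,fuu,oab] -> 11 lines: wuhbc kigp lbl fudxl fuu oab nrbb iwv azrbc lkog pxbwo
Hunk 5: at line 5 remove [oab,nrbb] add [kwe] -> 10 lines: wuhbc kigp lbl fudxl fuu kwe iwv azrbc lkog pxbwo
Hunk 6: at line 7 remove [azrbc,lkog] add [vxoic,vyi] -> 10 lines: wuhbc kigp lbl fudxl fuu kwe iwv vxoic vyi pxbwo
Hunk 7: at line 5 remove [iwv,vxoic] add [xlqq,lvlfp] -> 10 lines: wuhbc kigp lbl fudxl fuu kwe xlqq lvlfp vyi pxbwo
Final line 8: lvlfp

Answer: lvlfp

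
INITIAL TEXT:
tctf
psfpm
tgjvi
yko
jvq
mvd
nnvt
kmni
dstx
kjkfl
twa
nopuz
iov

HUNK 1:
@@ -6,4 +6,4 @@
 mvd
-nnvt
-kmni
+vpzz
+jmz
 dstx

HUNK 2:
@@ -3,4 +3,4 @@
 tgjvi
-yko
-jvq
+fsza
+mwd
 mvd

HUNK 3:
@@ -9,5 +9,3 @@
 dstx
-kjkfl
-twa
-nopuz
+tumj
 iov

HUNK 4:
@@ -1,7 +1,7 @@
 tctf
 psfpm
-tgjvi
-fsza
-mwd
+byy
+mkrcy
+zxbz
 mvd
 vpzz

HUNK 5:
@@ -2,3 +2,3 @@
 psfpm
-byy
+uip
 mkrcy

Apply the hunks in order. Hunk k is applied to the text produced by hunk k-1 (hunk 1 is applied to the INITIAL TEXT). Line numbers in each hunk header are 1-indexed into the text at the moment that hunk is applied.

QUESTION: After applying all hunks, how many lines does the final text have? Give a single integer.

Hunk 1: at line 6 remove [nnvt,kmni] add [vpzz,jmz] -> 13 lines: tctf psfpm tgjvi yko jvq mvd vpzz jmz dstx kjkfl twa nopuz iov
Hunk 2: at line 3 remove [yko,jvq] add [fsza,mwd] -> 13 lines: tctf psfpm tgjvi fsza mwd mvd vpzz jmz dstx kjkfl twa nopuz iov
Hunk 3: at line 9 remove [kjkfl,twa,nopuz] add [tumj] -> 11 lines: tctf psfpm tgjvi fsza mwd mvd vpzz jmz dstx tumj iov
Hunk 4: at line 1 remove [tgjvi,fsza,mwd] add [byy,mkrcy,zxbz] -> 11 lines: tctf psfpm byy mkrcy zxbz mvd vpzz jmz dstx tumj iov
Hunk 5: at line 2 remove [byy] add [uip] -> 11 lines: tctf psfpm uip mkrcy zxbz mvd vpzz jmz dstx tumj iov
Final line count: 11

Answer: 11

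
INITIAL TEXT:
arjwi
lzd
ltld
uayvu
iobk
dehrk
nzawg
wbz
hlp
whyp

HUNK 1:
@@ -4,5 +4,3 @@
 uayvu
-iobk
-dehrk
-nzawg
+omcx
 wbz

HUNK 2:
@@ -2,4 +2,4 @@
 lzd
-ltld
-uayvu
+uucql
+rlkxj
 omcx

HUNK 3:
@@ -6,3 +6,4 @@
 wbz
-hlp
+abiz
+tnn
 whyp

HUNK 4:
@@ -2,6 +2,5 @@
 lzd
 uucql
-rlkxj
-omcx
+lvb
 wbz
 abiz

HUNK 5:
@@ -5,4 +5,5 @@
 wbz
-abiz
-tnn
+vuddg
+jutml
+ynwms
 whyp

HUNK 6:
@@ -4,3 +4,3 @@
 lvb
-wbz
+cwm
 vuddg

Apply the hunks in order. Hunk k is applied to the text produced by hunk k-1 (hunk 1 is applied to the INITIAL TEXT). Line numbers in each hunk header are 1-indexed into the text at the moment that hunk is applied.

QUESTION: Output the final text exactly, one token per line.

Hunk 1: at line 4 remove [iobk,dehrk,nzawg] add [omcx] -> 8 lines: arjwi lzd ltld uayvu omcx wbz hlp whyp
Hunk 2: at line 2 remove [ltld,uayvu] add [uucql,rlkxj] -> 8 lines: arjwi lzd uucql rlkxj omcx wbz hlp whyp
Hunk 3: at line 6 remove [hlp] add [abiz,tnn] -> 9 lines: arjwi lzd uucql rlkxj omcx wbz abiz tnn whyp
Hunk 4: at line 2 remove [rlkxj,omcx] add [lvb] -> 8 lines: arjwi lzd uucql lvb wbz abiz tnn whyp
Hunk 5: at line 5 remove [abiz,tnn] add [vuddg,jutml,ynwms] -> 9 lines: arjwi lzd uucql lvb wbz vuddg jutml ynwms whyp
Hunk 6: at line 4 remove [wbz] add [cwm] -> 9 lines: arjwi lzd uucql lvb cwm vuddg jutml ynwms whyp

Answer: arjwi
lzd
uucql
lvb
cwm
vuddg
jutml
ynwms
whyp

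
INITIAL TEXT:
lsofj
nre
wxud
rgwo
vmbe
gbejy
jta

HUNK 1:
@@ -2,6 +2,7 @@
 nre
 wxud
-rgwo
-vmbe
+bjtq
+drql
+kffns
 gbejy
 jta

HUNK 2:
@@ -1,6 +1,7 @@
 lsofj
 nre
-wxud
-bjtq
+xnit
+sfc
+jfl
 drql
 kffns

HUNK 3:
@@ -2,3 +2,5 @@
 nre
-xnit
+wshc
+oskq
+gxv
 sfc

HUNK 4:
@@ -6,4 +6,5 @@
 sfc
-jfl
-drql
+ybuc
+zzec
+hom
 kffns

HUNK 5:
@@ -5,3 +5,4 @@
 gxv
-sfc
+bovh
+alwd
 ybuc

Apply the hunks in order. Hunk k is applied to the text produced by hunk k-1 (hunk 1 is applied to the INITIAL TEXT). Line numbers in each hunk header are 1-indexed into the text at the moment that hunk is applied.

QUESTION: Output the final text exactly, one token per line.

Hunk 1: at line 2 remove [rgwo,vmbe] add [bjtq,drql,kffns] -> 8 lines: lsofj nre wxud bjtq drql kffns gbejy jta
Hunk 2: at line 1 remove [wxud,bjtq] add [xnit,sfc,jfl] -> 9 lines: lsofj nre xnit sfc jfl drql kffns gbejy jta
Hunk 3: at line 2 remove [xnit] add [wshc,oskq,gxv] -> 11 lines: lsofj nre wshc oskq gxv sfc jfl drql kffns gbejy jta
Hunk 4: at line 6 remove [jfl,drql] add [ybuc,zzec,hom] -> 12 lines: lsofj nre wshc oskq gxv sfc ybuc zzec hom kffns gbejy jta
Hunk 5: at line 5 remove [sfc] add [bovh,alwd] -> 13 lines: lsofj nre wshc oskq gxv bovh alwd ybuc zzec hom kffns gbejy jta

Answer: lsofj
nre
wshc
oskq
gxv
bovh
alwd
ybuc
zzec
hom
kffns
gbejy
jta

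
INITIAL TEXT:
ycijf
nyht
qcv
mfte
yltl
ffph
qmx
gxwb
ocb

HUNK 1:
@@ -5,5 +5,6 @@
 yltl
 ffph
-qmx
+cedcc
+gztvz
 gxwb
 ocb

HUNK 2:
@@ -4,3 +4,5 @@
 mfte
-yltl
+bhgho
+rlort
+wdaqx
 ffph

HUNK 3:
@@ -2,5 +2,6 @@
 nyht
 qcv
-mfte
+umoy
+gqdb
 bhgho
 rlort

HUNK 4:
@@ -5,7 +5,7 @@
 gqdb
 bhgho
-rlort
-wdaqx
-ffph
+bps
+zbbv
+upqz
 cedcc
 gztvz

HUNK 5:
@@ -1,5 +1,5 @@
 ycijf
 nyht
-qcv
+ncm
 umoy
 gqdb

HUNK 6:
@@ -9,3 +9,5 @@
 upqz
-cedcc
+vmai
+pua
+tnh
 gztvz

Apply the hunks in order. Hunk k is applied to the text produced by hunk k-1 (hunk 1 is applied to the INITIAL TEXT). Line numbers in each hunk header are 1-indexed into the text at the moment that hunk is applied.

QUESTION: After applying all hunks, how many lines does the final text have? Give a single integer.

Answer: 15

Derivation:
Hunk 1: at line 5 remove [qmx] add [cedcc,gztvz] -> 10 lines: ycijf nyht qcv mfte yltl ffph cedcc gztvz gxwb ocb
Hunk 2: at line 4 remove [yltl] add [bhgho,rlort,wdaqx] -> 12 lines: ycijf nyht qcv mfte bhgho rlort wdaqx ffph cedcc gztvz gxwb ocb
Hunk 3: at line 2 remove [mfte] add [umoy,gqdb] -> 13 lines: ycijf nyht qcv umoy gqdb bhgho rlort wdaqx ffph cedcc gztvz gxwb ocb
Hunk 4: at line 5 remove [rlort,wdaqx,ffph] add [bps,zbbv,upqz] -> 13 lines: ycijf nyht qcv umoy gqdb bhgho bps zbbv upqz cedcc gztvz gxwb ocb
Hunk 5: at line 1 remove [qcv] add [ncm] -> 13 lines: ycijf nyht ncm umoy gqdb bhgho bps zbbv upqz cedcc gztvz gxwb ocb
Hunk 6: at line 9 remove [cedcc] add [vmai,pua,tnh] -> 15 lines: ycijf nyht ncm umoy gqdb bhgho bps zbbv upqz vmai pua tnh gztvz gxwb ocb
Final line count: 15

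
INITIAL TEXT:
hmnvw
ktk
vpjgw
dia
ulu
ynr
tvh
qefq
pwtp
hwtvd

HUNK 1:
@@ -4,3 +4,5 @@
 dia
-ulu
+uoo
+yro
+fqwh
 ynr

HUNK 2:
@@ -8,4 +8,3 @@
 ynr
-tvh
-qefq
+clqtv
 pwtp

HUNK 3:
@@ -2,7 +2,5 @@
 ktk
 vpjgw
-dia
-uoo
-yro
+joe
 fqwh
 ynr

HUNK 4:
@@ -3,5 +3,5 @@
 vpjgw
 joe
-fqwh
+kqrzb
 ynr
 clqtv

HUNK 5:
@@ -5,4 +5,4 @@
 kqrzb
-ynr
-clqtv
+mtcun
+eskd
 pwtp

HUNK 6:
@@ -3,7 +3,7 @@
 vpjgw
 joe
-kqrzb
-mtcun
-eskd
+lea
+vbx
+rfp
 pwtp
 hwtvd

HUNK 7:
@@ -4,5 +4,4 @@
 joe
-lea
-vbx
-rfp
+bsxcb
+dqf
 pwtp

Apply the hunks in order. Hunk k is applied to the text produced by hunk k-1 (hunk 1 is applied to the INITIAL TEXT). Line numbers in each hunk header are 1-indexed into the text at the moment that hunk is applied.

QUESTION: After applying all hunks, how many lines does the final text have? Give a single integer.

Hunk 1: at line 4 remove [ulu] add [uoo,yro,fqwh] -> 12 lines: hmnvw ktk vpjgw dia uoo yro fqwh ynr tvh qefq pwtp hwtvd
Hunk 2: at line 8 remove [tvh,qefq] add [clqtv] -> 11 lines: hmnvw ktk vpjgw dia uoo yro fqwh ynr clqtv pwtp hwtvd
Hunk 3: at line 2 remove [dia,uoo,yro] add [joe] -> 9 lines: hmnvw ktk vpjgw joe fqwh ynr clqtv pwtp hwtvd
Hunk 4: at line 3 remove [fqwh] add [kqrzb] -> 9 lines: hmnvw ktk vpjgw joe kqrzb ynr clqtv pwtp hwtvd
Hunk 5: at line 5 remove [ynr,clqtv] add [mtcun,eskd] -> 9 lines: hmnvw ktk vpjgw joe kqrzb mtcun eskd pwtp hwtvd
Hunk 6: at line 3 remove [kqrzb,mtcun,eskd] add [lea,vbx,rfp] -> 9 lines: hmnvw ktk vpjgw joe lea vbx rfp pwtp hwtvd
Hunk 7: at line 4 remove [lea,vbx,rfp] add [bsxcb,dqf] -> 8 lines: hmnvw ktk vpjgw joe bsxcb dqf pwtp hwtvd
Final line count: 8

Answer: 8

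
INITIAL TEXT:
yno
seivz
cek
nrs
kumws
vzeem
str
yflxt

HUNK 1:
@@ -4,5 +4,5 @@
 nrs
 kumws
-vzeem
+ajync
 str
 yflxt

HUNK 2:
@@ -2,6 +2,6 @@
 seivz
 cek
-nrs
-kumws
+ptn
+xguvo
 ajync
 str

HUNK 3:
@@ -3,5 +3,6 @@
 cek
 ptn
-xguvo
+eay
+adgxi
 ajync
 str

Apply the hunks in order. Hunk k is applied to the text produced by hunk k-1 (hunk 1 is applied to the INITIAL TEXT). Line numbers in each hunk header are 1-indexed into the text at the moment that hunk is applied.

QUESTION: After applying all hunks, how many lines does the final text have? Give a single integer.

Hunk 1: at line 4 remove [vzeem] add [ajync] -> 8 lines: yno seivz cek nrs kumws ajync str yflxt
Hunk 2: at line 2 remove [nrs,kumws] add [ptn,xguvo] -> 8 lines: yno seivz cek ptn xguvo ajync str yflxt
Hunk 3: at line 3 remove [xguvo] add [eay,adgxi] -> 9 lines: yno seivz cek ptn eay adgxi ajync str yflxt
Final line count: 9

Answer: 9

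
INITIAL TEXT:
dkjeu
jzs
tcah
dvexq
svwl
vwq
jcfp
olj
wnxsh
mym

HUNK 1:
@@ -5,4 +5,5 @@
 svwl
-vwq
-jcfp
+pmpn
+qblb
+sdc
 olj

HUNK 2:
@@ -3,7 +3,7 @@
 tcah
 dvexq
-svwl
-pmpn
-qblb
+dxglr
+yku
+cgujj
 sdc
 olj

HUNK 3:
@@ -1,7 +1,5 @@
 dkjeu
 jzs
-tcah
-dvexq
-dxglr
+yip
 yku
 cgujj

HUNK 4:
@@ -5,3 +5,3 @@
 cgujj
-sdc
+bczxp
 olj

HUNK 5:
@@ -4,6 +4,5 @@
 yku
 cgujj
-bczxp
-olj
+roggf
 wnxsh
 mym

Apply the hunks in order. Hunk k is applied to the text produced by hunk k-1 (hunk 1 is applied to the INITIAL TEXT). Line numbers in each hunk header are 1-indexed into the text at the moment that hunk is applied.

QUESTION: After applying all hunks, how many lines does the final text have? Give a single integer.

Answer: 8

Derivation:
Hunk 1: at line 5 remove [vwq,jcfp] add [pmpn,qblb,sdc] -> 11 lines: dkjeu jzs tcah dvexq svwl pmpn qblb sdc olj wnxsh mym
Hunk 2: at line 3 remove [svwl,pmpn,qblb] add [dxglr,yku,cgujj] -> 11 lines: dkjeu jzs tcah dvexq dxglr yku cgujj sdc olj wnxsh mym
Hunk 3: at line 1 remove [tcah,dvexq,dxglr] add [yip] -> 9 lines: dkjeu jzs yip yku cgujj sdc olj wnxsh mym
Hunk 4: at line 5 remove [sdc] add [bczxp] -> 9 lines: dkjeu jzs yip yku cgujj bczxp olj wnxsh mym
Hunk 5: at line 4 remove [bczxp,olj] add [roggf] -> 8 lines: dkjeu jzs yip yku cgujj roggf wnxsh mym
Final line count: 8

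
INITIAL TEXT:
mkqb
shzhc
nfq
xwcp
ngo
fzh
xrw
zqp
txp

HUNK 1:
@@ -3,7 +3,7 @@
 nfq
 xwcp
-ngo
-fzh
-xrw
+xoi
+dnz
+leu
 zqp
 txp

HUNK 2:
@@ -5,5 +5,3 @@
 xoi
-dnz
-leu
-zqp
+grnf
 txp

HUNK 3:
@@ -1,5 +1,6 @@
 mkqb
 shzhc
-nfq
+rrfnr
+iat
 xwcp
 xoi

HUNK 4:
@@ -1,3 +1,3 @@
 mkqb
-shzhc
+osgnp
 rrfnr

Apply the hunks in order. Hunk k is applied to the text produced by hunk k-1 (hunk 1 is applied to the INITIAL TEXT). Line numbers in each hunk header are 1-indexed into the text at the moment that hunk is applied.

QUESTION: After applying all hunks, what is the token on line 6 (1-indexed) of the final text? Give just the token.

Answer: xoi

Derivation:
Hunk 1: at line 3 remove [ngo,fzh,xrw] add [xoi,dnz,leu] -> 9 lines: mkqb shzhc nfq xwcp xoi dnz leu zqp txp
Hunk 2: at line 5 remove [dnz,leu,zqp] add [grnf] -> 7 lines: mkqb shzhc nfq xwcp xoi grnf txp
Hunk 3: at line 1 remove [nfq] add [rrfnr,iat] -> 8 lines: mkqb shzhc rrfnr iat xwcp xoi grnf txp
Hunk 4: at line 1 remove [shzhc] add [osgnp] -> 8 lines: mkqb osgnp rrfnr iat xwcp xoi grnf txp
Final line 6: xoi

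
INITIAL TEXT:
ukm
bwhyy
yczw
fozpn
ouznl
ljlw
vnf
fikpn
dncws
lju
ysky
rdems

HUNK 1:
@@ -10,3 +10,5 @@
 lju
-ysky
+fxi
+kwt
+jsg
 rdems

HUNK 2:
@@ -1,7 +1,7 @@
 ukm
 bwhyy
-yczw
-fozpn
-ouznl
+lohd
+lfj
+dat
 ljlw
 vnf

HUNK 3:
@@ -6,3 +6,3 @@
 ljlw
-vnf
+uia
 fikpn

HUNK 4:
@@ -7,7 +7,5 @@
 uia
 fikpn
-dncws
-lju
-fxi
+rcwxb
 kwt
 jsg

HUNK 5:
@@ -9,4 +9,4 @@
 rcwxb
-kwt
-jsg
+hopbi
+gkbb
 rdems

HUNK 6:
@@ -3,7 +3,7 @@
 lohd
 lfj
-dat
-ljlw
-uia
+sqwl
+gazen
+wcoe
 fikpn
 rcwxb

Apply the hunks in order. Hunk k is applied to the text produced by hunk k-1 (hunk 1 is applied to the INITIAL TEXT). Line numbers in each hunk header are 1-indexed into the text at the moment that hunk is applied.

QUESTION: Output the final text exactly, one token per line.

Answer: ukm
bwhyy
lohd
lfj
sqwl
gazen
wcoe
fikpn
rcwxb
hopbi
gkbb
rdems

Derivation:
Hunk 1: at line 10 remove [ysky] add [fxi,kwt,jsg] -> 14 lines: ukm bwhyy yczw fozpn ouznl ljlw vnf fikpn dncws lju fxi kwt jsg rdems
Hunk 2: at line 1 remove [yczw,fozpn,ouznl] add [lohd,lfj,dat] -> 14 lines: ukm bwhyy lohd lfj dat ljlw vnf fikpn dncws lju fxi kwt jsg rdems
Hunk 3: at line 6 remove [vnf] add [uia] -> 14 lines: ukm bwhyy lohd lfj dat ljlw uia fikpn dncws lju fxi kwt jsg rdems
Hunk 4: at line 7 remove [dncws,lju,fxi] add [rcwxb] -> 12 lines: ukm bwhyy lohd lfj dat ljlw uia fikpn rcwxb kwt jsg rdems
Hunk 5: at line 9 remove [kwt,jsg] add [hopbi,gkbb] -> 12 lines: ukm bwhyy lohd lfj dat ljlw uia fikpn rcwxb hopbi gkbb rdems
Hunk 6: at line 3 remove [dat,ljlw,uia] add [sqwl,gazen,wcoe] -> 12 lines: ukm bwhyy lohd lfj sqwl gazen wcoe fikpn rcwxb hopbi gkbb rdems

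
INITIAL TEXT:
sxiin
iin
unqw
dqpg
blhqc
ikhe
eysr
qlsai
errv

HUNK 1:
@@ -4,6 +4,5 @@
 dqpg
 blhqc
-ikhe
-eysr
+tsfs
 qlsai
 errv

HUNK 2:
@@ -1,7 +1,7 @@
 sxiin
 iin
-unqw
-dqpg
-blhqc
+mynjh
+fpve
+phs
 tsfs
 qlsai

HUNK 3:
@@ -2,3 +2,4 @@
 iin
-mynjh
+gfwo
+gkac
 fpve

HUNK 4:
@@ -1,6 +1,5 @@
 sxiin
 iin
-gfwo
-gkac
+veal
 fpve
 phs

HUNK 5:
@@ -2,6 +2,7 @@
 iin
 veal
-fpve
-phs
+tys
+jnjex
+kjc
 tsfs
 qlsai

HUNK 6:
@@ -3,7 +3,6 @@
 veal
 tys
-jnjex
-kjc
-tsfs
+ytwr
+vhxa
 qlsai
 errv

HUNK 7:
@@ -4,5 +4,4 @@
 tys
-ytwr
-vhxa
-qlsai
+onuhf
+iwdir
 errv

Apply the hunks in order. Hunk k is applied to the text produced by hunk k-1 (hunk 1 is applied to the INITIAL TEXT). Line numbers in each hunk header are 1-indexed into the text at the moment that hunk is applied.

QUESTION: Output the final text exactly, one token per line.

Hunk 1: at line 4 remove [ikhe,eysr] add [tsfs] -> 8 lines: sxiin iin unqw dqpg blhqc tsfs qlsai errv
Hunk 2: at line 1 remove [unqw,dqpg,blhqc] add [mynjh,fpve,phs] -> 8 lines: sxiin iin mynjh fpve phs tsfs qlsai errv
Hunk 3: at line 2 remove [mynjh] add [gfwo,gkac] -> 9 lines: sxiin iin gfwo gkac fpve phs tsfs qlsai errv
Hunk 4: at line 1 remove [gfwo,gkac] add [veal] -> 8 lines: sxiin iin veal fpve phs tsfs qlsai errv
Hunk 5: at line 2 remove [fpve,phs] add [tys,jnjex,kjc] -> 9 lines: sxiin iin veal tys jnjex kjc tsfs qlsai errv
Hunk 6: at line 3 remove [jnjex,kjc,tsfs] add [ytwr,vhxa] -> 8 lines: sxiin iin veal tys ytwr vhxa qlsai errv
Hunk 7: at line 4 remove [ytwr,vhxa,qlsai] add [onuhf,iwdir] -> 7 lines: sxiin iin veal tys onuhf iwdir errv

Answer: sxiin
iin
veal
tys
onuhf
iwdir
errv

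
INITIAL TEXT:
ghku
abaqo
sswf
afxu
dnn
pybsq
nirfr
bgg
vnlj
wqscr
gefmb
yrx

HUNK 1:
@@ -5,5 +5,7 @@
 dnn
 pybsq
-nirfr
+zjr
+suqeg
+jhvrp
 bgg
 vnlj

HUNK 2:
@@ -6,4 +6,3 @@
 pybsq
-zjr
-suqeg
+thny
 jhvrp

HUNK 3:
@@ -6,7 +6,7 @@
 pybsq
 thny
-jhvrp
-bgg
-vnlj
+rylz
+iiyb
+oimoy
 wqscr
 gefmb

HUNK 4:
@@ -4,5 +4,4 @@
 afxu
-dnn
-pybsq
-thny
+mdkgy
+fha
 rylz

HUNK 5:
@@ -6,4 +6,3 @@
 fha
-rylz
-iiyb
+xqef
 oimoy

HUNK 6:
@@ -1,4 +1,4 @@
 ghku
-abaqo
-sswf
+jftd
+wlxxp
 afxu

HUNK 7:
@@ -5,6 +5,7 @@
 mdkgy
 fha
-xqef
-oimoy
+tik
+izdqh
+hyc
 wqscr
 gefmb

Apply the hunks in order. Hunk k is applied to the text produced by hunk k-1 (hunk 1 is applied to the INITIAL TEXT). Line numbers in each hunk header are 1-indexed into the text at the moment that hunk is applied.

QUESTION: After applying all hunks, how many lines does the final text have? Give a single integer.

Hunk 1: at line 5 remove [nirfr] add [zjr,suqeg,jhvrp] -> 14 lines: ghku abaqo sswf afxu dnn pybsq zjr suqeg jhvrp bgg vnlj wqscr gefmb yrx
Hunk 2: at line 6 remove [zjr,suqeg] add [thny] -> 13 lines: ghku abaqo sswf afxu dnn pybsq thny jhvrp bgg vnlj wqscr gefmb yrx
Hunk 3: at line 6 remove [jhvrp,bgg,vnlj] add [rylz,iiyb,oimoy] -> 13 lines: ghku abaqo sswf afxu dnn pybsq thny rylz iiyb oimoy wqscr gefmb yrx
Hunk 4: at line 4 remove [dnn,pybsq,thny] add [mdkgy,fha] -> 12 lines: ghku abaqo sswf afxu mdkgy fha rylz iiyb oimoy wqscr gefmb yrx
Hunk 5: at line 6 remove [rylz,iiyb] add [xqef] -> 11 lines: ghku abaqo sswf afxu mdkgy fha xqef oimoy wqscr gefmb yrx
Hunk 6: at line 1 remove [abaqo,sswf] add [jftd,wlxxp] -> 11 lines: ghku jftd wlxxp afxu mdkgy fha xqef oimoy wqscr gefmb yrx
Hunk 7: at line 5 remove [xqef,oimoy] add [tik,izdqh,hyc] -> 12 lines: ghku jftd wlxxp afxu mdkgy fha tik izdqh hyc wqscr gefmb yrx
Final line count: 12

Answer: 12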